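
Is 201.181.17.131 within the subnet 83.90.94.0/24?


Subnet network: 83.90.94.0
Test IP AND mask: 201.181.17.0
No, 201.181.17.131 is not in 83.90.94.0/24


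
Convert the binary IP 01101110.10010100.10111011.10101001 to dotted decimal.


01101110 = 110
10010100 = 148
10111011 = 187
10101001 = 169
IP: 110.148.187.169


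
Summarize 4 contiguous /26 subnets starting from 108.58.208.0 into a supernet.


Original prefix: /26
Number of subnets: 4 = 2^2
New prefix = 26 - 2 = 24
Supernet: 108.58.208.0/24


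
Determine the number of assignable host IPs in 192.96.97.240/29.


Host bits = 32 - 29 = 3
Total addresses = 2^3 = 8
Usable = total - 2 (network and broadcast)
Usable hosts: 6


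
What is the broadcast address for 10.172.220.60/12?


Network: 10.160.0.0/12
Host bits = 20
Set all host bits to 1:
Broadcast: 10.175.255.255


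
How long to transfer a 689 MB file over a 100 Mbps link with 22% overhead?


Effective throughput = 100 * (1 - 22/100) = 78 Mbps
File size in Mb = 689 * 8 = 5512 Mb
Time = 5512 / 78
Time = 70.6667 seconds


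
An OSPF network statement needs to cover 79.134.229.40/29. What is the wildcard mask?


Subnet mask: 255.255.255.248
Wildcard = 255.255.255.255 - subnet mask
255 - 255 = 0
255 - 255 = 0
255 - 255 = 0
255 - 248 = 7
Wildcard: 0.0.0.7


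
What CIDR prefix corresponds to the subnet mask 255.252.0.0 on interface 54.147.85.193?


Binary: 11111111.11111100.00000000.00000000
Count leading 1s
Prefix: /14


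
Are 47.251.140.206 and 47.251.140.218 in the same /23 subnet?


Mask: 255.255.254.0
47.251.140.206 AND mask = 47.251.140.0
47.251.140.218 AND mask = 47.251.140.0
Yes, same subnet (47.251.140.0)


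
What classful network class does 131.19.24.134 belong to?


First octet: 131
Binary: 10000011
10xxxxxx -> Class B (128-191)
Class B, default mask 255.255.0.0 (/16)


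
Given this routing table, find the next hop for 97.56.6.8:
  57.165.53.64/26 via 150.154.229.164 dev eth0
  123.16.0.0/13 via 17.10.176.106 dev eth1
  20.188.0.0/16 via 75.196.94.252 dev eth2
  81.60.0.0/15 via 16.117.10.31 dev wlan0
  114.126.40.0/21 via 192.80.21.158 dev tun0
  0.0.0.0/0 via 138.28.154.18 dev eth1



Longest prefix match for 97.56.6.8:
  /26 57.165.53.64: no
  /13 123.16.0.0: no
  /16 20.188.0.0: no
  /15 81.60.0.0: no
  /21 114.126.40.0: no
  /0 0.0.0.0: MATCH
Selected: next-hop 138.28.154.18 via eth1 (matched /0)


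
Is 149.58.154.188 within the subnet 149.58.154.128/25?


Subnet network: 149.58.154.128
Test IP AND mask: 149.58.154.128
Yes, 149.58.154.188 is in 149.58.154.128/25


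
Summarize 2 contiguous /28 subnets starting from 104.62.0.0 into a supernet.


Original prefix: /28
Number of subnets: 2 = 2^1
New prefix = 28 - 1 = 27
Supernet: 104.62.0.0/27


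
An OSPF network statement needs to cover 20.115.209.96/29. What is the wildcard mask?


Subnet mask: 255.255.255.248
Wildcard = 255.255.255.255 - subnet mask
255 - 255 = 0
255 - 255 = 0
255 - 255 = 0
255 - 248 = 7
Wildcard: 0.0.0.7


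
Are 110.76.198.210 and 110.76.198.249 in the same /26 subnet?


Mask: 255.255.255.192
110.76.198.210 AND mask = 110.76.198.192
110.76.198.249 AND mask = 110.76.198.192
Yes, same subnet (110.76.198.192)


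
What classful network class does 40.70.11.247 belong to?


First octet: 40
Binary: 00101000
0xxxxxxx -> Class A (1-126)
Class A, default mask 255.0.0.0 (/8)


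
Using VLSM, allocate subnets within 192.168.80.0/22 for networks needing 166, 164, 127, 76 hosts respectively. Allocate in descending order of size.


166 hosts -> /24 (254 usable): 192.168.80.0/24
164 hosts -> /24 (254 usable): 192.168.81.0/24
127 hosts -> /24 (254 usable): 192.168.82.0/24
76 hosts -> /25 (126 usable): 192.168.83.0/25
Allocation: 192.168.80.0/24 (166 hosts, 254 usable); 192.168.81.0/24 (164 hosts, 254 usable); 192.168.82.0/24 (127 hosts, 254 usable); 192.168.83.0/25 (76 hosts, 126 usable)


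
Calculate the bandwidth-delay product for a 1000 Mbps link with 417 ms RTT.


BDP = bandwidth * RTT
= 1000 Mbps * 417 ms
= 1000 * 1e6 * 417 / 1000 bits
= 417000000 bits
= 52125000 bytes
= 50903.3203 KB
BDP = 417000000 bits (52125000 bytes)


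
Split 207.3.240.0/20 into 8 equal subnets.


New prefix = 20 + 3 = 23
Each subnet has 512 addresses
  207.3.240.0/23
  207.3.242.0/23
  207.3.244.0/23
  207.3.246.0/23
  207.3.248.0/23
  207.3.250.0/23
  207.3.252.0/23
  207.3.254.0/23
Subnets: 207.3.240.0/23, 207.3.242.0/23, 207.3.244.0/23, 207.3.246.0/23, 207.3.248.0/23, 207.3.250.0/23, 207.3.252.0/23, 207.3.254.0/23


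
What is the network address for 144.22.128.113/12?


IP:   10010000.00010110.10000000.01110001
Mask: 11111111.11110000.00000000.00000000
AND operation:
Net:  10010000.00010000.00000000.00000000
Network: 144.16.0.0/12


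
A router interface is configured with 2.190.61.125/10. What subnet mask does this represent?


/10 means 10 network bits, 22 host bits
Binary: 11111111110000000000000000000000
Mask: 255.192.0.0


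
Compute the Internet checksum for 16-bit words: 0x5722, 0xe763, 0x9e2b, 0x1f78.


Sum all words (with carry folding):
+ 0x5722 = 0x5722
+ 0xe763 = 0x3e86
+ 0x9e2b = 0xdcb1
+ 0x1f78 = 0xfc29
One's complement: ~0xfc29
Checksum = 0x03d6


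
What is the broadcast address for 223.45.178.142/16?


Network: 223.45.0.0/16
Host bits = 16
Set all host bits to 1:
Broadcast: 223.45.255.255


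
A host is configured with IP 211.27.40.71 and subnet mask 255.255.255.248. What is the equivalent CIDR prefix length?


Binary: 11111111.11111111.11111111.11111000
Count leading 1s
Prefix: /29


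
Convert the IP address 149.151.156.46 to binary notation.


149 = 10010101
151 = 10010111
156 = 10011100
46 = 00101110
Binary: 10010101.10010111.10011100.00101110


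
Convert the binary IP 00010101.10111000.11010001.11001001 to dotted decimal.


00010101 = 21
10111000 = 184
11010001 = 209
11001001 = 201
IP: 21.184.209.201


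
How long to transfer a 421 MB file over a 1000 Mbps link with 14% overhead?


Effective throughput = 1000 * (1 - 14/100) = 860 Mbps
File size in Mb = 421 * 8 = 3368 Mb
Time = 3368 / 860
Time = 3.9163 seconds


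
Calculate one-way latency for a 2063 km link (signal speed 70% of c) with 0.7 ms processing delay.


Speed = 0.7 * 3e5 km/s = 210000 km/s
Propagation delay = 2063 / 210000 = 0.0098 s = 9.8238 ms
Processing delay = 0.7 ms
Total one-way latency = 10.5238 ms


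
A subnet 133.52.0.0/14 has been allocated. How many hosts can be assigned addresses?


Host bits = 32 - 14 = 18
Total addresses = 2^18 = 262144
Usable = total - 2 (network and broadcast)
Usable hosts: 262142


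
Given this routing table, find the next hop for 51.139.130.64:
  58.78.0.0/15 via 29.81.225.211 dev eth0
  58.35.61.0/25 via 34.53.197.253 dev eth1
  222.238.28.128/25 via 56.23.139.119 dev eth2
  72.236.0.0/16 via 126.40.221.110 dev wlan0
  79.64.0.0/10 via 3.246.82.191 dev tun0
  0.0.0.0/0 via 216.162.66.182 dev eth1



Longest prefix match for 51.139.130.64:
  /15 58.78.0.0: no
  /25 58.35.61.0: no
  /25 222.238.28.128: no
  /16 72.236.0.0: no
  /10 79.64.0.0: no
  /0 0.0.0.0: MATCH
Selected: next-hop 216.162.66.182 via eth1 (matched /0)


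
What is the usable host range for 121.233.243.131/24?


Network: 121.233.243.0
Broadcast: 121.233.243.255
First usable = network + 1
Last usable = broadcast - 1
Range: 121.233.243.1 to 121.233.243.254


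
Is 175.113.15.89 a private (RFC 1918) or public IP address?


RFC 1918 private ranges:
  10.0.0.0/8 (10.0.0.0 - 10.255.255.255)
  172.16.0.0/12 (172.16.0.0 - 172.31.255.255)
  192.168.0.0/16 (192.168.0.0 - 192.168.255.255)
Public (not in any RFC 1918 range)


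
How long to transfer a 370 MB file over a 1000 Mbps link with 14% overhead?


Effective throughput = 1000 * (1 - 14/100) = 860 Mbps
File size in Mb = 370 * 8 = 2960 Mb
Time = 2960 / 860
Time = 3.4419 seconds


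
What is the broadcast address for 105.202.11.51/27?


Network: 105.202.11.32/27
Host bits = 5
Set all host bits to 1:
Broadcast: 105.202.11.63


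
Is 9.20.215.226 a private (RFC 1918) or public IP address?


RFC 1918 private ranges:
  10.0.0.0/8 (10.0.0.0 - 10.255.255.255)
  172.16.0.0/12 (172.16.0.0 - 172.31.255.255)
  192.168.0.0/16 (192.168.0.0 - 192.168.255.255)
Public (not in any RFC 1918 range)


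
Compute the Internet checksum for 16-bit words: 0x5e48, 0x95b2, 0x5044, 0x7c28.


Sum all words (with carry folding):
+ 0x5e48 = 0x5e48
+ 0x95b2 = 0xf3fa
+ 0x5044 = 0x443f
+ 0x7c28 = 0xc067
One's complement: ~0xc067
Checksum = 0x3f98


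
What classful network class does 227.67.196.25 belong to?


First octet: 227
Binary: 11100011
1110xxxx -> Class D (224-239)
Class D (multicast), default mask N/A


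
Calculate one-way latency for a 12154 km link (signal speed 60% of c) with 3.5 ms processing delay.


Speed = 0.6 * 3e5 km/s = 180000 km/s
Propagation delay = 12154 / 180000 = 0.0675 s = 67.5222 ms
Processing delay = 3.5 ms
Total one-way latency = 71.0222 ms


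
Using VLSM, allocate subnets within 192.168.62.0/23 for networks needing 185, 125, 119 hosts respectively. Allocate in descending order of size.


185 hosts -> /24 (254 usable): 192.168.62.0/24
125 hosts -> /25 (126 usable): 192.168.63.0/25
119 hosts -> /25 (126 usable): 192.168.63.128/25
Allocation: 192.168.62.0/24 (185 hosts, 254 usable); 192.168.63.0/25 (125 hosts, 126 usable); 192.168.63.128/25 (119 hosts, 126 usable)


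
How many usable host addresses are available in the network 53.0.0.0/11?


Host bits = 32 - 11 = 21
Total addresses = 2^21 = 2097152
Usable = total - 2 (network and broadcast)
Usable hosts: 2097150


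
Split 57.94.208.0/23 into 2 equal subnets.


New prefix = 23 + 1 = 24
Each subnet has 256 addresses
  57.94.208.0/24
  57.94.209.0/24
Subnets: 57.94.208.0/24, 57.94.209.0/24


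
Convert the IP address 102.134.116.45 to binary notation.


102 = 01100110
134 = 10000110
116 = 01110100
45 = 00101101
Binary: 01100110.10000110.01110100.00101101


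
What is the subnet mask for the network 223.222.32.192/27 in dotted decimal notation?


/27 means 27 network bits, 5 host bits
Binary: 11111111111111111111111111100000
Mask: 255.255.255.224


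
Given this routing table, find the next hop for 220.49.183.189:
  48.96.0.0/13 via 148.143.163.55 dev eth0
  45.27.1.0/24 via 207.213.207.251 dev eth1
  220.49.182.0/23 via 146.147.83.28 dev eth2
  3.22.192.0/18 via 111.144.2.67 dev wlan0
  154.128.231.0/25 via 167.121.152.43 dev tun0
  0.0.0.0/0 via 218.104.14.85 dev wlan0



Longest prefix match for 220.49.183.189:
  /13 48.96.0.0: no
  /24 45.27.1.0: no
  /23 220.49.182.0: MATCH
  /18 3.22.192.0: no
  /25 154.128.231.0: no
  /0 0.0.0.0: MATCH
Selected: next-hop 146.147.83.28 via eth2 (matched /23)


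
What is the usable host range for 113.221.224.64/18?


Network: 113.221.192.0
Broadcast: 113.221.255.255
First usable = network + 1
Last usable = broadcast - 1
Range: 113.221.192.1 to 113.221.255.254


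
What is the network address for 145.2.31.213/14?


IP:   10010001.00000010.00011111.11010101
Mask: 11111111.11111100.00000000.00000000
AND operation:
Net:  10010001.00000000.00000000.00000000
Network: 145.0.0.0/14


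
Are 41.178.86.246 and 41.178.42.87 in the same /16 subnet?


Mask: 255.255.0.0
41.178.86.246 AND mask = 41.178.0.0
41.178.42.87 AND mask = 41.178.0.0
Yes, same subnet (41.178.0.0)


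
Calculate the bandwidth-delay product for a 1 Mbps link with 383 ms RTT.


BDP = bandwidth * RTT
= 1 Mbps * 383 ms
= 1 * 1e6 * 383 / 1000 bits
= 383000 bits
= 47875 bytes
= 46.7529 KB
BDP = 383000 bits (47875 bytes)


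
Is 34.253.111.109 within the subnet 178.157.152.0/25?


Subnet network: 178.157.152.0
Test IP AND mask: 34.253.111.0
No, 34.253.111.109 is not in 178.157.152.0/25


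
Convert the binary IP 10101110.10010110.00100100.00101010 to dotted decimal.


10101110 = 174
10010110 = 150
00100100 = 36
00101010 = 42
IP: 174.150.36.42


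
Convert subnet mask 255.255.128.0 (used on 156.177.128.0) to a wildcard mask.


Subnet mask: 255.255.128.0
Wildcard = 255.255.255.255 - subnet mask
255 - 255 = 0
255 - 255 = 0
255 - 128 = 127
255 - 0 = 255
Wildcard: 0.0.127.255


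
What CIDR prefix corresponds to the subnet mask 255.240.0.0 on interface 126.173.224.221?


Binary: 11111111.11110000.00000000.00000000
Count leading 1s
Prefix: /12


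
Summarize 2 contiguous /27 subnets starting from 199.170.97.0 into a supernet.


Original prefix: /27
Number of subnets: 2 = 2^1
New prefix = 27 - 1 = 26
Supernet: 199.170.97.0/26


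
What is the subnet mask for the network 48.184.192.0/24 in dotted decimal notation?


/24 means 24 network bits, 8 host bits
Binary: 11111111111111111111111100000000
Mask: 255.255.255.0


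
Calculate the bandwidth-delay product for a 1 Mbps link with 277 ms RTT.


BDP = bandwidth * RTT
= 1 Mbps * 277 ms
= 1 * 1e6 * 277 / 1000 bits
= 277000 bits
= 34625 bytes
= 33.8135 KB
BDP = 277000 bits (34625 bytes)


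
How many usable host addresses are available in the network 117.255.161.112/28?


Host bits = 32 - 28 = 4
Total addresses = 2^4 = 16
Usable = total - 2 (network and broadcast)
Usable hosts: 14


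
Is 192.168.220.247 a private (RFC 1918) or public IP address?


RFC 1918 private ranges:
  10.0.0.0/8 (10.0.0.0 - 10.255.255.255)
  172.16.0.0/12 (172.16.0.0 - 172.31.255.255)
  192.168.0.0/16 (192.168.0.0 - 192.168.255.255)
Private (in 192.168.0.0/16)


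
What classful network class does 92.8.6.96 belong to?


First octet: 92
Binary: 01011100
0xxxxxxx -> Class A (1-126)
Class A, default mask 255.0.0.0 (/8)


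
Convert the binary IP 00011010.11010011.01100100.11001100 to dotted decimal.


00011010 = 26
11010011 = 211
01100100 = 100
11001100 = 204
IP: 26.211.100.204


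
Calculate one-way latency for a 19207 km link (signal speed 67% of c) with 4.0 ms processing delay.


Speed = 0.67 * 3e5 km/s = 201000 km/s
Propagation delay = 19207 / 201000 = 0.0956 s = 95.5572 ms
Processing delay = 4.0 ms
Total one-way latency = 99.5572 ms


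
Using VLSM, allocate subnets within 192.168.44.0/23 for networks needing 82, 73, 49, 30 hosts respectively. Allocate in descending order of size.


82 hosts -> /25 (126 usable): 192.168.44.0/25
73 hosts -> /25 (126 usable): 192.168.44.128/25
49 hosts -> /26 (62 usable): 192.168.45.0/26
30 hosts -> /27 (30 usable): 192.168.45.64/27
Allocation: 192.168.44.0/25 (82 hosts, 126 usable); 192.168.44.128/25 (73 hosts, 126 usable); 192.168.45.0/26 (49 hosts, 62 usable); 192.168.45.64/27 (30 hosts, 30 usable)


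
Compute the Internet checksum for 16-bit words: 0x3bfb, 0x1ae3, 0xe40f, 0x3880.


Sum all words (with carry folding):
+ 0x3bfb = 0x3bfb
+ 0x1ae3 = 0x56de
+ 0xe40f = 0x3aee
+ 0x3880 = 0x736e
One's complement: ~0x736e
Checksum = 0x8c91


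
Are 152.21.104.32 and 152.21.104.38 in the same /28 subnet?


Mask: 255.255.255.240
152.21.104.32 AND mask = 152.21.104.32
152.21.104.38 AND mask = 152.21.104.32
Yes, same subnet (152.21.104.32)


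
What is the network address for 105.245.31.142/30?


IP:   01101001.11110101.00011111.10001110
Mask: 11111111.11111111.11111111.11111100
AND operation:
Net:  01101001.11110101.00011111.10001100
Network: 105.245.31.140/30


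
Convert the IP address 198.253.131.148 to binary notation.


198 = 11000110
253 = 11111101
131 = 10000011
148 = 10010100
Binary: 11000110.11111101.10000011.10010100


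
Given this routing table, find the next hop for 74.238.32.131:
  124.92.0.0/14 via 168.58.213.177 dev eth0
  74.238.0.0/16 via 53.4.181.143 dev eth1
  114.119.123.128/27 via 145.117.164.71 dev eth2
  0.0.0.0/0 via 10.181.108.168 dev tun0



Longest prefix match for 74.238.32.131:
  /14 124.92.0.0: no
  /16 74.238.0.0: MATCH
  /27 114.119.123.128: no
  /0 0.0.0.0: MATCH
Selected: next-hop 53.4.181.143 via eth1 (matched /16)


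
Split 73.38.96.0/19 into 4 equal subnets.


New prefix = 19 + 2 = 21
Each subnet has 2048 addresses
  73.38.96.0/21
  73.38.104.0/21
  73.38.112.0/21
  73.38.120.0/21
Subnets: 73.38.96.0/21, 73.38.104.0/21, 73.38.112.0/21, 73.38.120.0/21


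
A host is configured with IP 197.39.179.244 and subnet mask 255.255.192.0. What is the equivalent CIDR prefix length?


Binary: 11111111.11111111.11000000.00000000
Count leading 1s
Prefix: /18


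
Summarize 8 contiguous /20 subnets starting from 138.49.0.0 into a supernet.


Original prefix: /20
Number of subnets: 8 = 2^3
New prefix = 20 - 3 = 17
Supernet: 138.49.0.0/17


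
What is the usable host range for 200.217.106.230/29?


Network: 200.217.106.224
Broadcast: 200.217.106.231
First usable = network + 1
Last usable = broadcast - 1
Range: 200.217.106.225 to 200.217.106.230


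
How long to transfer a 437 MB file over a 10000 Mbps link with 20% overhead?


Effective throughput = 10000 * (1 - 20/100) = 8000 Mbps
File size in Mb = 437 * 8 = 3496 Mb
Time = 3496 / 8000
Time = 0.437 seconds


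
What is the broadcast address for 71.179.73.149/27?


Network: 71.179.73.128/27
Host bits = 5
Set all host bits to 1:
Broadcast: 71.179.73.159


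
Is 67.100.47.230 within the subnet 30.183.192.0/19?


Subnet network: 30.183.192.0
Test IP AND mask: 67.100.32.0
No, 67.100.47.230 is not in 30.183.192.0/19


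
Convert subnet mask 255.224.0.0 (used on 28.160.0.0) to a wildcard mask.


Subnet mask: 255.224.0.0
Wildcard = 255.255.255.255 - subnet mask
255 - 255 = 0
255 - 224 = 31
255 - 0 = 255
255 - 0 = 255
Wildcard: 0.31.255.255


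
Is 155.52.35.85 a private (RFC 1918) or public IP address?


RFC 1918 private ranges:
  10.0.0.0/8 (10.0.0.0 - 10.255.255.255)
  172.16.0.0/12 (172.16.0.0 - 172.31.255.255)
  192.168.0.0/16 (192.168.0.0 - 192.168.255.255)
Public (not in any RFC 1918 range)


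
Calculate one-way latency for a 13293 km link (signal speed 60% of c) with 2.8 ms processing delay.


Speed = 0.6 * 3e5 km/s = 180000 km/s
Propagation delay = 13293 / 180000 = 0.0738 s = 73.85 ms
Processing delay = 2.8 ms
Total one-way latency = 76.65 ms


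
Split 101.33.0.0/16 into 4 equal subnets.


New prefix = 16 + 2 = 18
Each subnet has 16384 addresses
  101.33.0.0/18
  101.33.64.0/18
  101.33.128.0/18
  101.33.192.0/18
Subnets: 101.33.0.0/18, 101.33.64.0/18, 101.33.128.0/18, 101.33.192.0/18


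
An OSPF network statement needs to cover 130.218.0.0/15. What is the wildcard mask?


Subnet mask: 255.254.0.0
Wildcard = 255.255.255.255 - subnet mask
255 - 255 = 0
255 - 254 = 1
255 - 0 = 255
255 - 0 = 255
Wildcard: 0.1.255.255


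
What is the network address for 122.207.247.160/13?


IP:   01111010.11001111.11110111.10100000
Mask: 11111111.11111000.00000000.00000000
AND operation:
Net:  01111010.11001000.00000000.00000000
Network: 122.200.0.0/13


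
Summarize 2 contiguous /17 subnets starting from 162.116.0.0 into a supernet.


Original prefix: /17
Number of subnets: 2 = 2^1
New prefix = 17 - 1 = 16
Supernet: 162.116.0.0/16


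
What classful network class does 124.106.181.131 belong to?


First octet: 124
Binary: 01111100
0xxxxxxx -> Class A (1-126)
Class A, default mask 255.0.0.0 (/8)


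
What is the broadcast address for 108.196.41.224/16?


Network: 108.196.0.0/16
Host bits = 16
Set all host bits to 1:
Broadcast: 108.196.255.255


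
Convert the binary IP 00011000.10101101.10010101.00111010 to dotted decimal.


00011000 = 24
10101101 = 173
10010101 = 149
00111010 = 58
IP: 24.173.149.58


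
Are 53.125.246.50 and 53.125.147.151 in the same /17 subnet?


Mask: 255.255.128.0
53.125.246.50 AND mask = 53.125.128.0
53.125.147.151 AND mask = 53.125.128.0
Yes, same subnet (53.125.128.0)


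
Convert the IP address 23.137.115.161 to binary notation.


23 = 00010111
137 = 10001001
115 = 01110011
161 = 10100001
Binary: 00010111.10001001.01110011.10100001


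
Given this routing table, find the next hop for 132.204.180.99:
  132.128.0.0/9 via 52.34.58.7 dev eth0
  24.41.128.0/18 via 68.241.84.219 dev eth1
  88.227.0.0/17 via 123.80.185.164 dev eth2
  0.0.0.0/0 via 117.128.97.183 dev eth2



Longest prefix match for 132.204.180.99:
  /9 132.128.0.0: MATCH
  /18 24.41.128.0: no
  /17 88.227.0.0: no
  /0 0.0.0.0: MATCH
Selected: next-hop 52.34.58.7 via eth0 (matched /9)


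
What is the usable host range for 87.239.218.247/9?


Network: 87.128.0.0
Broadcast: 87.255.255.255
First usable = network + 1
Last usable = broadcast - 1
Range: 87.128.0.1 to 87.255.255.254


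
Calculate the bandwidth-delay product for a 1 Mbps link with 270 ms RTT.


BDP = bandwidth * RTT
= 1 Mbps * 270 ms
= 1 * 1e6 * 270 / 1000 bits
= 270000 bits
= 33750 bytes
= 32.959 KB
BDP = 270000 bits (33750 bytes)


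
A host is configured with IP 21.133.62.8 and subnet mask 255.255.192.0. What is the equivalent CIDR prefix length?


Binary: 11111111.11111111.11000000.00000000
Count leading 1s
Prefix: /18


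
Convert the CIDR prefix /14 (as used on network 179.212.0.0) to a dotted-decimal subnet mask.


/14 means 14 network bits, 18 host bits
Binary: 11111111111111000000000000000000
Mask: 255.252.0.0


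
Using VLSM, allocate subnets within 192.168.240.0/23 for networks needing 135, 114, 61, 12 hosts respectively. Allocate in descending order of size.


135 hosts -> /24 (254 usable): 192.168.240.0/24
114 hosts -> /25 (126 usable): 192.168.241.0/25
61 hosts -> /26 (62 usable): 192.168.241.128/26
12 hosts -> /28 (14 usable): 192.168.241.192/28
Allocation: 192.168.240.0/24 (135 hosts, 254 usable); 192.168.241.0/25 (114 hosts, 126 usable); 192.168.241.128/26 (61 hosts, 62 usable); 192.168.241.192/28 (12 hosts, 14 usable)


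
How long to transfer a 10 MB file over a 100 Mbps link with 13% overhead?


Effective throughput = 100 * (1 - 13/100) = 87 Mbps
File size in Mb = 10 * 8 = 80 Mb
Time = 80 / 87
Time = 0.9195 seconds


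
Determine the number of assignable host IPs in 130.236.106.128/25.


Host bits = 32 - 25 = 7
Total addresses = 2^7 = 128
Usable = total - 2 (network and broadcast)
Usable hosts: 126


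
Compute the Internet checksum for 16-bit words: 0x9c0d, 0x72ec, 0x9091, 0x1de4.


Sum all words (with carry folding):
+ 0x9c0d = 0x9c0d
+ 0x72ec = 0x0efa
+ 0x9091 = 0x9f8b
+ 0x1de4 = 0xbd6f
One's complement: ~0xbd6f
Checksum = 0x4290


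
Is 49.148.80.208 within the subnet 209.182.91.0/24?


Subnet network: 209.182.91.0
Test IP AND mask: 49.148.80.0
No, 49.148.80.208 is not in 209.182.91.0/24


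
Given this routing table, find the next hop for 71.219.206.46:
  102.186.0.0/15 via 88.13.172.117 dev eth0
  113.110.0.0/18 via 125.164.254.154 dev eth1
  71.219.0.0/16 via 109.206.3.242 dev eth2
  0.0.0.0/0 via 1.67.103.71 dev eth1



Longest prefix match for 71.219.206.46:
  /15 102.186.0.0: no
  /18 113.110.0.0: no
  /16 71.219.0.0: MATCH
  /0 0.0.0.0: MATCH
Selected: next-hop 109.206.3.242 via eth2 (matched /16)


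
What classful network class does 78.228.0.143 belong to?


First octet: 78
Binary: 01001110
0xxxxxxx -> Class A (1-126)
Class A, default mask 255.0.0.0 (/8)


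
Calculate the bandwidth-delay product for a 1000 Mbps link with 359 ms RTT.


BDP = bandwidth * RTT
= 1000 Mbps * 359 ms
= 1000 * 1e6 * 359 / 1000 bits
= 359000000 bits
= 44875000 bytes
= 43823.2422 KB
BDP = 359000000 bits (44875000 bytes)


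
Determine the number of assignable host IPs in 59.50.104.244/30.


Host bits = 32 - 30 = 2
Total addresses = 2^2 = 4
Usable = total - 2 (network and broadcast)
Usable hosts: 2


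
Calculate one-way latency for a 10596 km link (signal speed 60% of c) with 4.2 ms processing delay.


Speed = 0.6 * 3e5 km/s = 180000 km/s
Propagation delay = 10596 / 180000 = 0.0589 s = 58.8667 ms
Processing delay = 4.2 ms
Total one-way latency = 63.0667 ms


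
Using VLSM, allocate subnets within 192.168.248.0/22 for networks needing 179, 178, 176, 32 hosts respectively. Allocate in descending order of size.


179 hosts -> /24 (254 usable): 192.168.248.0/24
178 hosts -> /24 (254 usable): 192.168.249.0/24
176 hosts -> /24 (254 usable): 192.168.250.0/24
32 hosts -> /26 (62 usable): 192.168.251.0/26
Allocation: 192.168.248.0/24 (179 hosts, 254 usable); 192.168.249.0/24 (178 hosts, 254 usable); 192.168.250.0/24 (176 hosts, 254 usable); 192.168.251.0/26 (32 hosts, 62 usable)


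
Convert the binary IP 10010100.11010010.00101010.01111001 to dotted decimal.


10010100 = 148
11010010 = 210
00101010 = 42
01111001 = 121
IP: 148.210.42.121


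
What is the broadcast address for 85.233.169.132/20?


Network: 85.233.160.0/20
Host bits = 12
Set all host bits to 1:
Broadcast: 85.233.175.255


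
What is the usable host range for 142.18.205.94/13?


Network: 142.16.0.0
Broadcast: 142.23.255.255
First usable = network + 1
Last usable = broadcast - 1
Range: 142.16.0.1 to 142.23.255.254


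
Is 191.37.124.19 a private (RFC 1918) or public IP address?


RFC 1918 private ranges:
  10.0.0.0/8 (10.0.0.0 - 10.255.255.255)
  172.16.0.0/12 (172.16.0.0 - 172.31.255.255)
  192.168.0.0/16 (192.168.0.0 - 192.168.255.255)
Public (not in any RFC 1918 range)


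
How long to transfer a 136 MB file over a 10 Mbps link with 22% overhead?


Effective throughput = 10 * (1 - 22/100) = 7.8 Mbps
File size in Mb = 136 * 8 = 1088 Mb
Time = 1088 / 7.8
Time = 139.4872 seconds


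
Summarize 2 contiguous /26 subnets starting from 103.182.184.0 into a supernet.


Original prefix: /26
Number of subnets: 2 = 2^1
New prefix = 26 - 1 = 25
Supernet: 103.182.184.0/25


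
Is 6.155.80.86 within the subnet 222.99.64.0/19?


Subnet network: 222.99.64.0
Test IP AND mask: 6.155.64.0
No, 6.155.80.86 is not in 222.99.64.0/19


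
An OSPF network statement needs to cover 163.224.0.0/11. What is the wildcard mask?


Subnet mask: 255.224.0.0
Wildcard = 255.255.255.255 - subnet mask
255 - 255 = 0
255 - 224 = 31
255 - 0 = 255
255 - 0 = 255
Wildcard: 0.31.255.255


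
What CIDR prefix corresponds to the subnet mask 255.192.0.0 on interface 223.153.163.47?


Binary: 11111111.11000000.00000000.00000000
Count leading 1s
Prefix: /10


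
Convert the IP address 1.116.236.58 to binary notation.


1 = 00000001
116 = 01110100
236 = 11101100
58 = 00111010
Binary: 00000001.01110100.11101100.00111010


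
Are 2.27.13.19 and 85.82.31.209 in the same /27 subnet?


Mask: 255.255.255.224
2.27.13.19 AND mask = 2.27.13.0
85.82.31.209 AND mask = 85.82.31.192
No, different subnets (2.27.13.0 vs 85.82.31.192)


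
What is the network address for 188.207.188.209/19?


IP:   10111100.11001111.10111100.11010001
Mask: 11111111.11111111.11100000.00000000
AND operation:
Net:  10111100.11001111.10100000.00000000
Network: 188.207.160.0/19


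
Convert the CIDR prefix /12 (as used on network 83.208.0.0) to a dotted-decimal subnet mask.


/12 means 12 network bits, 20 host bits
Binary: 11111111111100000000000000000000
Mask: 255.240.0.0


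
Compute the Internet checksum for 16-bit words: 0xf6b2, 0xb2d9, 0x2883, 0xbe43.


Sum all words (with carry folding):
+ 0xf6b2 = 0xf6b2
+ 0xb2d9 = 0xa98c
+ 0x2883 = 0xd20f
+ 0xbe43 = 0x9053
One's complement: ~0x9053
Checksum = 0x6fac


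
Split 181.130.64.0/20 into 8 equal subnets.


New prefix = 20 + 3 = 23
Each subnet has 512 addresses
  181.130.64.0/23
  181.130.66.0/23
  181.130.68.0/23
  181.130.70.0/23
  181.130.72.0/23
  181.130.74.0/23
  181.130.76.0/23
  181.130.78.0/23
Subnets: 181.130.64.0/23, 181.130.66.0/23, 181.130.68.0/23, 181.130.70.0/23, 181.130.72.0/23, 181.130.74.0/23, 181.130.76.0/23, 181.130.78.0/23


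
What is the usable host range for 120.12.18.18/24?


Network: 120.12.18.0
Broadcast: 120.12.18.255
First usable = network + 1
Last usable = broadcast - 1
Range: 120.12.18.1 to 120.12.18.254


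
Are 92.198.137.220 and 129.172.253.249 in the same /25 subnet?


Mask: 255.255.255.128
92.198.137.220 AND mask = 92.198.137.128
129.172.253.249 AND mask = 129.172.253.128
No, different subnets (92.198.137.128 vs 129.172.253.128)


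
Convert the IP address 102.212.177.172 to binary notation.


102 = 01100110
212 = 11010100
177 = 10110001
172 = 10101100
Binary: 01100110.11010100.10110001.10101100


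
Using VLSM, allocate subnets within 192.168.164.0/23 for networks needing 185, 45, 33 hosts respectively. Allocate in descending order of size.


185 hosts -> /24 (254 usable): 192.168.164.0/24
45 hosts -> /26 (62 usable): 192.168.165.0/26
33 hosts -> /26 (62 usable): 192.168.165.64/26
Allocation: 192.168.164.0/24 (185 hosts, 254 usable); 192.168.165.0/26 (45 hosts, 62 usable); 192.168.165.64/26 (33 hosts, 62 usable)


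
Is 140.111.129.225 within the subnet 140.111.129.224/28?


Subnet network: 140.111.129.224
Test IP AND mask: 140.111.129.224
Yes, 140.111.129.225 is in 140.111.129.224/28


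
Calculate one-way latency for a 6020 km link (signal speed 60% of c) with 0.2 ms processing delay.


Speed = 0.6 * 3e5 km/s = 180000 km/s
Propagation delay = 6020 / 180000 = 0.0334 s = 33.4444 ms
Processing delay = 0.2 ms
Total one-way latency = 33.6444 ms


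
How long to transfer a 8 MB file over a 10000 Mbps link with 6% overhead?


Effective throughput = 10000 * (1 - 6/100) = 9400 Mbps
File size in Mb = 8 * 8 = 64 Mb
Time = 64 / 9400
Time = 0.0068 seconds


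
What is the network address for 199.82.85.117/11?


IP:   11000111.01010010.01010101.01110101
Mask: 11111111.11100000.00000000.00000000
AND operation:
Net:  11000111.01000000.00000000.00000000
Network: 199.64.0.0/11


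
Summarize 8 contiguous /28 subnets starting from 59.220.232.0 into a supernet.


Original prefix: /28
Number of subnets: 8 = 2^3
New prefix = 28 - 3 = 25
Supernet: 59.220.232.0/25


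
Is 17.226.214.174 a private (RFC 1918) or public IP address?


RFC 1918 private ranges:
  10.0.0.0/8 (10.0.0.0 - 10.255.255.255)
  172.16.0.0/12 (172.16.0.0 - 172.31.255.255)
  192.168.0.0/16 (192.168.0.0 - 192.168.255.255)
Public (not in any RFC 1918 range)


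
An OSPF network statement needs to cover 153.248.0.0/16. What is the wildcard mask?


Subnet mask: 255.255.0.0
Wildcard = 255.255.255.255 - subnet mask
255 - 255 = 0
255 - 255 = 0
255 - 0 = 255
255 - 0 = 255
Wildcard: 0.0.255.255


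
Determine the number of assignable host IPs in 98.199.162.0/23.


Host bits = 32 - 23 = 9
Total addresses = 2^9 = 512
Usable = total - 2 (network and broadcast)
Usable hosts: 510


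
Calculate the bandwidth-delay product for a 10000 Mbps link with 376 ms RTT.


BDP = bandwidth * RTT
= 10000 Mbps * 376 ms
= 10000 * 1e6 * 376 / 1000 bits
= 3760000000 bits
= 470000000 bytes
= 458984.375 KB
BDP = 3760000000 bits (470000000 bytes)


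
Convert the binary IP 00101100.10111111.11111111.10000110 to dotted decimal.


00101100 = 44
10111111 = 191
11111111 = 255
10000110 = 134
IP: 44.191.255.134


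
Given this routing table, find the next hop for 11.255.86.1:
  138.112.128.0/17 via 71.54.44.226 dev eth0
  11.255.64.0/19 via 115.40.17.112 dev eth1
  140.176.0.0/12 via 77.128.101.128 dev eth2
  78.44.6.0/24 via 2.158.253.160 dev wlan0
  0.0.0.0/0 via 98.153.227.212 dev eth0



Longest prefix match for 11.255.86.1:
  /17 138.112.128.0: no
  /19 11.255.64.0: MATCH
  /12 140.176.0.0: no
  /24 78.44.6.0: no
  /0 0.0.0.0: MATCH
Selected: next-hop 115.40.17.112 via eth1 (matched /19)


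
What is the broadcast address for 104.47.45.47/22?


Network: 104.47.44.0/22
Host bits = 10
Set all host bits to 1:
Broadcast: 104.47.47.255


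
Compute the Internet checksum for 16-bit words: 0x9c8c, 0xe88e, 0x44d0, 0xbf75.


Sum all words (with carry folding):
+ 0x9c8c = 0x9c8c
+ 0xe88e = 0x851b
+ 0x44d0 = 0xc9eb
+ 0xbf75 = 0x8961
One's complement: ~0x8961
Checksum = 0x769e


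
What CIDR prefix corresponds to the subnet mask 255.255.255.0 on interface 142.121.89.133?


Binary: 11111111.11111111.11111111.00000000
Count leading 1s
Prefix: /24


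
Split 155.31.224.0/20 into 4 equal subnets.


New prefix = 20 + 2 = 22
Each subnet has 1024 addresses
  155.31.224.0/22
  155.31.228.0/22
  155.31.232.0/22
  155.31.236.0/22
Subnets: 155.31.224.0/22, 155.31.228.0/22, 155.31.232.0/22, 155.31.236.0/22


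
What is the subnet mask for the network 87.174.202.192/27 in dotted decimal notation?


/27 means 27 network bits, 5 host bits
Binary: 11111111111111111111111111100000
Mask: 255.255.255.224


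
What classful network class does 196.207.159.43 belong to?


First octet: 196
Binary: 11000100
110xxxxx -> Class C (192-223)
Class C, default mask 255.255.255.0 (/24)


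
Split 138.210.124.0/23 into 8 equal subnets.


New prefix = 23 + 3 = 26
Each subnet has 64 addresses
  138.210.124.0/26
  138.210.124.64/26
  138.210.124.128/26
  138.210.124.192/26
  138.210.125.0/26
  138.210.125.64/26
  138.210.125.128/26
  138.210.125.192/26
Subnets: 138.210.124.0/26, 138.210.124.64/26, 138.210.124.128/26, 138.210.124.192/26, 138.210.125.0/26, 138.210.125.64/26, 138.210.125.128/26, 138.210.125.192/26


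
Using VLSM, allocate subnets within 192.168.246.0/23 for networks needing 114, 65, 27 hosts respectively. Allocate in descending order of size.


114 hosts -> /25 (126 usable): 192.168.246.0/25
65 hosts -> /25 (126 usable): 192.168.246.128/25
27 hosts -> /27 (30 usable): 192.168.247.0/27
Allocation: 192.168.246.0/25 (114 hosts, 126 usable); 192.168.246.128/25 (65 hosts, 126 usable); 192.168.247.0/27 (27 hosts, 30 usable)


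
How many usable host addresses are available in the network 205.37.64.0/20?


Host bits = 32 - 20 = 12
Total addresses = 2^12 = 4096
Usable = total - 2 (network and broadcast)
Usable hosts: 4094


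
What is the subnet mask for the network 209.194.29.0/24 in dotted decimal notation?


/24 means 24 network bits, 8 host bits
Binary: 11111111111111111111111100000000
Mask: 255.255.255.0


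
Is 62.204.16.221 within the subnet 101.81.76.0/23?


Subnet network: 101.81.76.0
Test IP AND mask: 62.204.16.0
No, 62.204.16.221 is not in 101.81.76.0/23


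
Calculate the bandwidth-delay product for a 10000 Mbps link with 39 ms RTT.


BDP = bandwidth * RTT
= 10000 Mbps * 39 ms
= 10000 * 1e6 * 39 / 1000 bits
= 390000000 bits
= 48750000 bytes
= 47607.4219 KB
BDP = 390000000 bits (48750000 bytes)


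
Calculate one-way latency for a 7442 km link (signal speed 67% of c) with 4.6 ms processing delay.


Speed = 0.67 * 3e5 km/s = 201000 km/s
Propagation delay = 7442 / 201000 = 0.037 s = 37.0249 ms
Processing delay = 4.6 ms
Total one-way latency = 41.6249 ms


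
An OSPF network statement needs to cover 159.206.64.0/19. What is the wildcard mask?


Subnet mask: 255.255.224.0
Wildcard = 255.255.255.255 - subnet mask
255 - 255 = 0
255 - 255 = 0
255 - 224 = 31
255 - 0 = 255
Wildcard: 0.0.31.255


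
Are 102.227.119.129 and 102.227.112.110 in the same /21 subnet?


Mask: 255.255.248.0
102.227.119.129 AND mask = 102.227.112.0
102.227.112.110 AND mask = 102.227.112.0
Yes, same subnet (102.227.112.0)


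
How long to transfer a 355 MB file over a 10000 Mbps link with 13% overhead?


Effective throughput = 10000 * (1 - 13/100) = 8700 Mbps
File size in Mb = 355 * 8 = 2840 Mb
Time = 2840 / 8700
Time = 0.3264 seconds


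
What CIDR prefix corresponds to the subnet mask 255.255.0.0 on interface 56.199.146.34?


Binary: 11111111.11111111.00000000.00000000
Count leading 1s
Prefix: /16


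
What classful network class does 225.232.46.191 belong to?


First octet: 225
Binary: 11100001
1110xxxx -> Class D (224-239)
Class D (multicast), default mask N/A


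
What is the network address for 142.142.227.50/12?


IP:   10001110.10001110.11100011.00110010
Mask: 11111111.11110000.00000000.00000000
AND operation:
Net:  10001110.10000000.00000000.00000000
Network: 142.128.0.0/12


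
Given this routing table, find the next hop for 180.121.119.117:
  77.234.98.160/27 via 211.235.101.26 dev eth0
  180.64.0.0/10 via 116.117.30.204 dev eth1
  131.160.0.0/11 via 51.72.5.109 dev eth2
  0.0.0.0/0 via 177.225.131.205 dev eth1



Longest prefix match for 180.121.119.117:
  /27 77.234.98.160: no
  /10 180.64.0.0: MATCH
  /11 131.160.0.0: no
  /0 0.0.0.0: MATCH
Selected: next-hop 116.117.30.204 via eth1 (matched /10)


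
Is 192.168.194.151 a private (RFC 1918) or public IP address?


RFC 1918 private ranges:
  10.0.0.0/8 (10.0.0.0 - 10.255.255.255)
  172.16.0.0/12 (172.16.0.0 - 172.31.255.255)
  192.168.0.0/16 (192.168.0.0 - 192.168.255.255)
Private (in 192.168.0.0/16)


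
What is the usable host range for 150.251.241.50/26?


Network: 150.251.241.0
Broadcast: 150.251.241.63
First usable = network + 1
Last usable = broadcast - 1
Range: 150.251.241.1 to 150.251.241.62


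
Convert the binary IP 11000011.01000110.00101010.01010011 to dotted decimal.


11000011 = 195
01000110 = 70
00101010 = 42
01010011 = 83
IP: 195.70.42.83


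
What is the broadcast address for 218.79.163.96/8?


Network: 218.0.0.0/8
Host bits = 24
Set all host bits to 1:
Broadcast: 218.255.255.255


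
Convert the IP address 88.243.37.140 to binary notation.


88 = 01011000
243 = 11110011
37 = 00100101
140 = 10001100
Binary: 01011000.11110011.00100101.10001100


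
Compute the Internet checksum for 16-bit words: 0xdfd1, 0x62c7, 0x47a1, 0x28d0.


Sum all words (with carry folding):
+ 0xdfd1 = 0xdfd1
+ 0x62c7 = 0x4299
+ 0x47a1 = 0x8a3a
+ 0x28d0 = 0xb30a
One's complement: ~0xb30a
Checksum = 0x4cf5


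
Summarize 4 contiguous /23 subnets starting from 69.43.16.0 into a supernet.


Original prefix: /23
Number of subnets: 4 = 2^2
New prefix = 23 - 2 = 21
Supernet: 69.43.16.0/21


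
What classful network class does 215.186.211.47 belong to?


First octet: 215
Binary: 11010111
110xxxxx -> Class C (192-223)
Class C, default mask 255.255.255.0 (/24)


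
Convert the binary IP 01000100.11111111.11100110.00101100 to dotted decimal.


01000100 = 68
11111111 = 255
11100110 = 230
00101100 = 44
IP: 68.255.230.44


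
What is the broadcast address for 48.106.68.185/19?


Network: 48.106.64.0/19
Host bits = 13
Set all host bits to 1:
Broadcast: 48.106.95.255


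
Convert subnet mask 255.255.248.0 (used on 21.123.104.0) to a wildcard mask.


Subnet mask: 255.255.248.0
Wildcard = 255.255.255.255 - subnet mask
255 - 255 = 0
255 - 255 = 0
255 - 248 = 7
255 - 0 = 255
Wildcard: 0.0.7.255


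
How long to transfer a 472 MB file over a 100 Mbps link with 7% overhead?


Effective throughput = 100 * (1 - 7/100) = 93 Mbps
File size in Mb = 472 * 8 = 3776 Mb
Time = 3776 / 93
Time = 40.6022 seconds


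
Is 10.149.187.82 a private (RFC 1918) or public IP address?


RFC 1918 private ranges:
  10.0.0.0/8 (10.0.0.0 - 10.255.255.255)
  172.16.0.0/12 (172.16.0.0 - 172.31.255.255)
  192.168.0.0/16 (192.168.0.0 - 192.168.255.255)
Private (in 10.0.0.0/8)


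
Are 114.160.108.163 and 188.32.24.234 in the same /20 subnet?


Mask: 255.255.240.0
114.160.108.163 AND mask = 114.160.96.0
188.32.24.234 AND mask = 188.32.16.0
No, different subnets (114.160.96.0 vs 188.32.16.0)


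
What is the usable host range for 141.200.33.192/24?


Network: 141.200.33.0
Broadcast: 141.200.33.255
First usable = network + 1
Last usable = broadcast - 1
Range: 141.200.33.1 to 141.200.33.254


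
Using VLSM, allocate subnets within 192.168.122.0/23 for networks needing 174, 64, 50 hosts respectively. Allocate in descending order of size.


174 hosts -> /24 (254 usable): 192.168.122.0/24
64 hosts -> /25 (126 usable): 192.168.123.0/25
50 hosts -> /26 (62 usable): 192.168.123.128/26
Allocation: 192.168.122.0/24 (174 hosts, 254 usable); 192.168.123.0/25 (64 hosts, 126 usable); 192.168.123.128/26 (50 hosts, 62 usable)


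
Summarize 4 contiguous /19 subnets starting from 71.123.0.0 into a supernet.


Original prefix: /19
Number of subnets: 4 = 2^2
New prefix = 19 - 2 = 17
Supernet: 71.123.0.0/17
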